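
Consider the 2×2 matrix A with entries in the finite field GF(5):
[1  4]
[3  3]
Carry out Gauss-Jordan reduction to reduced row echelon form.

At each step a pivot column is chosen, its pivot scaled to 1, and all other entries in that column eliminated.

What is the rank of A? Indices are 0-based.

step 1: normalize row 0 (÷1) = (1, 4)
  row 1: subtract 3×row0 = (0, 1)
step 2: normalize row 1 (÷1) = (0, 1)
  row 0: subtract 4×row1 = (1, 0)

rank = 2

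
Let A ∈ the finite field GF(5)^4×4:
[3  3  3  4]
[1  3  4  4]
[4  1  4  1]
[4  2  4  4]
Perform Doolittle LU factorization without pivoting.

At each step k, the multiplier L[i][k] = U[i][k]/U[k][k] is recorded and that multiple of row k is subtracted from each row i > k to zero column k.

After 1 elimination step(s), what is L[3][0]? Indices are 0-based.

Step 1: pivot at (0,0) is 3.
  row1 ← row1 − (2)·row0  ⇒  L[1][0]=2, U row1=(0, 2, 3, 1)
  row2 ← row2 − (3)·row0  ⇒  L[2][0]=3, U row2=(0, 2, 0, 4)
  row3 ← row3 − (3)·row0  ⇒  L[3][0]=3, U row3=(0, 3, 0, 2)

L[3][0] = 3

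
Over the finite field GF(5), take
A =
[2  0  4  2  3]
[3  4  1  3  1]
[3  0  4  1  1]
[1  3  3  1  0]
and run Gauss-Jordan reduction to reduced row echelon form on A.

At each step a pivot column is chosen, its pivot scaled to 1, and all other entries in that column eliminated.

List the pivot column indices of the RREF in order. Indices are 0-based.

pivot(0,0)=2: scale R0 → (1, 0, 2, 1, 4)
  clear (1,0): R1 −= (3)R0 → (0, 4, 0, 0, 4)
  clear (2,0): R2 −= (3)R0 → (0, 0, 3, 3, 4)
  clear (3,0): R3 −= (1)R0 → (0, 3, 1, 0, 1)
pivot(1,1)=4: scale R1 → (0, 1, 0, 0, 1)
  clear (3,1): R3 −= (3)R1 → (0, 0, 1, 0, 3)
pivot(2,2)=3: scale R2 → (0, 0, 1, 1, 3)
  clear (0,2): R0 −= (2)R2 → (1, 0, 0, 4, 3)
  clear (3,2): R3 −= (1)R2 → (0, 0, 0, 4, 0)
pivot(3,3)=4: scale R3 → (0, 0, 0, 1, 0)
  clear (0,3): R0 −= (4)R3 → (1, 0, 0, 0, 3)
  clear (2,3): R2 −= (1)R3 → (0, 0, 1, 0, 3)

pivot columns: 0, 1, 2, 3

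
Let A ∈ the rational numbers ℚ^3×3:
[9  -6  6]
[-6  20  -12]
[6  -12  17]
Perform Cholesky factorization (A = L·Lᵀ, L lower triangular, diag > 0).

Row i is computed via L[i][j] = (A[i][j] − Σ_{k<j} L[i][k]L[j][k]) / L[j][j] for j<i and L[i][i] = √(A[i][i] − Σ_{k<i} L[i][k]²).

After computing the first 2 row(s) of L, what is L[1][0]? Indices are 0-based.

L[1][0] = -2

Step 1: L[0][0] = √(9) = 3.
  L[1][0] = (-6) / L[0][0] = -2.
Step 2: L[1][1] = √(16) = 4.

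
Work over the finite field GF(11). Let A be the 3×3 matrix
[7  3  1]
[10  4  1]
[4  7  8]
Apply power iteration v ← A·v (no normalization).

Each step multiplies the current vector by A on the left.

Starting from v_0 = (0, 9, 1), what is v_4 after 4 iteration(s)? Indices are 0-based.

v_0 = (0, 9, 1).
v_1 = A·v_0 = (6, 4, 5).
v_2 = A·v_1 = (4, 4, 4).
v_3 = A·v_2 = (0, 5, 10).
v_4 = A·v_3 = (3, 8, 5).

v_4 = (3, 8, 5)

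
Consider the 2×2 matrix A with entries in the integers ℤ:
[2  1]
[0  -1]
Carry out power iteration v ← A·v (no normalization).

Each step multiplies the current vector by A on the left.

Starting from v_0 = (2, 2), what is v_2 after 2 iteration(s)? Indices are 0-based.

v_2 = (10, 2)

v_0 = (2, 2).
v_1 = A·v_0 = (6, -2).
v_2 = A·v_1 = (10, 2).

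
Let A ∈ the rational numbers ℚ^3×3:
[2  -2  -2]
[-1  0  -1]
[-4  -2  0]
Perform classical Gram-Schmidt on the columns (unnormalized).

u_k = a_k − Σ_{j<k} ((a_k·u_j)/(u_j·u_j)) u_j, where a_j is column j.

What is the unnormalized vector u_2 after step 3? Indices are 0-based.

Step 1: u_0 = a_0 = (2, -1, -4).
Step 2: u_1 = a_1 − (4/21)·u_0 = (-50/21, 4/21, -26/21).
Step 3: u_2 = a_2 − (-1/7)·u_0 − (12/19)·u_1 = (-4/19, -24/19, 4/19).

u_2 = (-4/19, -24/19, 4/19)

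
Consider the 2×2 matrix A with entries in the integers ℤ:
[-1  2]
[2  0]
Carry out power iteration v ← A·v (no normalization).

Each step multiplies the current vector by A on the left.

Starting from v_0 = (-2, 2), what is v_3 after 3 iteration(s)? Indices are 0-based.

v_0 = (-2, 2).
v_1 = A·v_0 = (6, -4).
v_2 = A·v_1 = (-14, 12).
v_3 = A·v_2 = (38, -28).

v_3 = (38, -28)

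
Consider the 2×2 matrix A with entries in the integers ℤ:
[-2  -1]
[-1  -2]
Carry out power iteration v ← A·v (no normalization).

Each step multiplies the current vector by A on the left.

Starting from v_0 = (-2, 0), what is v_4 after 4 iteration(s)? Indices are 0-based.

v_4 = (-82, -80)

v_0 = (-2, 0).
v_1 = A·v_0 = (4, 2).
v_2 = A·v_1 = (-10, -8).
v_3 = A·v_2 = (28, 26).
v_4 = A·v_3 = (-82, -80).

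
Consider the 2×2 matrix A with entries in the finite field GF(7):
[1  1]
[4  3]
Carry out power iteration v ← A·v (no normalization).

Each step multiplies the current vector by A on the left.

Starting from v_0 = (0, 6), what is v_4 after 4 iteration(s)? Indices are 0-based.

v_0 = (0, 6).
v_1 = A·v_0 = (6, 4).
v_2 = A·v_1 = (3, 1).
v_3 = A·v_2 = (4, 1).
v_4 = A·v_3 = (5, 5).

v_4 = (5, 5)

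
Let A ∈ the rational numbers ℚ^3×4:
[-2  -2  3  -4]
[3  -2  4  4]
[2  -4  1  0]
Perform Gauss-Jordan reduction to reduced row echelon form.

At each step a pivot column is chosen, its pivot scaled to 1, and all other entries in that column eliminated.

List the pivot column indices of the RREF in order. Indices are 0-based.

[1] R0 /= -2  ⇒  (1, 1, -3/2, 2)
     R1 -= 3·R0  ⇒  (0, -5, 17/2, -2)
     R2 -= 2·R0  ⇒  (0, -6, 4, -4)
[2] R1 /= -5  ⇒  (0, 1, -17/10, 2/5)
     R0 -= 1·R1  ⇒  (1, 0, 1/5, 8/5)
     R2 -= -6·R1  ⇒  (0, 0, -31/5, -8/5)
[3] R2 /= -31/5  ⇒  (0, 0, 1, 8/31)
     R0 -= 1/5·R2  ⇒  (1, 0, 0, 48/31)
     R1 -= -17/10·R2  ⇒  (0, 1, 0, 26/31)

pivot columns: 0, 1, 2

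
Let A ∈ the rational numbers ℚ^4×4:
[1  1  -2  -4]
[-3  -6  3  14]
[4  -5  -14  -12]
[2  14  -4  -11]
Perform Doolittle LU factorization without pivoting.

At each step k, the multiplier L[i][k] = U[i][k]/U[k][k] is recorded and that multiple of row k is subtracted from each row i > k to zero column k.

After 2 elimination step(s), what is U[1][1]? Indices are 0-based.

U[1][1] = -3

k=0: U[0][0]=1
  eliminate (1,0): mult=-3, new row 1: (0, -3, -3, 2); set L[1][0]=-3
  eliminate (2,0): mult=4, new row 2: (0, -9, -6, 4); set L[2][0]=4
  eliminate (3,0): mult=2, new row 3: (0, 12, 0, -3); set L[3][0]=2
k=1: U[1][1]=-3
  eliminate (2,1): mult=3, new row 2: (0, 0, 3, -2); set L[2][1]=3
  eliminate (3,1): mult=-4, new row 3: (0, 0, -12, 5); set L[3][1]=-4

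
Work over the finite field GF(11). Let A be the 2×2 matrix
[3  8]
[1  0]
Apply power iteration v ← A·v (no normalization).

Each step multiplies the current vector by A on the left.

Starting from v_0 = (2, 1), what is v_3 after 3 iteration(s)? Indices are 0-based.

v_3 = (0, 3)

v_0 = (2, 1).
v_1 = A·v_0 = (3, 2).
v_2 = A·v_1 = (3, 3).
v_3 = A·v_2 = (0, 3).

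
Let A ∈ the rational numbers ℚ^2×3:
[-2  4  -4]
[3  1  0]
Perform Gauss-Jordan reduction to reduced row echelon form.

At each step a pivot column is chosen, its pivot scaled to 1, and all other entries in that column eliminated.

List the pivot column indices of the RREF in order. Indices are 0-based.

[1] R0 /= -2  ⇒  (1, -2, 2)
     R1 -= 3·R0  ⇒  (0, 7, -6)
[2] R1 /= 7  ⇒  (0, 1, -6/7)
     R0 -= -2·R1  ⇒  (1, 0, 2/7)

pivot columns: 0, 1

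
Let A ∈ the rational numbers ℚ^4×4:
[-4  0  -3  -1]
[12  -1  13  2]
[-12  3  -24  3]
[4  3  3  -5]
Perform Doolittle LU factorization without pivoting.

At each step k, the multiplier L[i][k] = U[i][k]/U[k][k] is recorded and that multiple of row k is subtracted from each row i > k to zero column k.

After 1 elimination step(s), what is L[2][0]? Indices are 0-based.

L[2][0] = 3

[col 0] pivot -4
  R1 -= -3*R0 → (0, -1, 4, -1)  (L[1][0] := -3)
  R2 -= 3*R0 → (0, 3, -15, 6)  (L[2][0] := 3)
  R3 -= -1*R0 → (0, 3, 0, -6)  (L[3][0] := -1)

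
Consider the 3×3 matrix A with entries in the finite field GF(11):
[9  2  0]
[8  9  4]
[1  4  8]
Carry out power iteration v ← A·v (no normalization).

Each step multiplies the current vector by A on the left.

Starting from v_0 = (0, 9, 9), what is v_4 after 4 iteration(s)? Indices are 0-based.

v_4 = (1, 8, 6)

v_0 = (0, 9, 9).
v_1 = A·v_0 = (7, 7, 9).
v_2 = A·v_1 = (0, 1, 8).
v_3 = A·v_2 = (2, 8, 2).
v_4 = A·v_3 = (1, 8, 6).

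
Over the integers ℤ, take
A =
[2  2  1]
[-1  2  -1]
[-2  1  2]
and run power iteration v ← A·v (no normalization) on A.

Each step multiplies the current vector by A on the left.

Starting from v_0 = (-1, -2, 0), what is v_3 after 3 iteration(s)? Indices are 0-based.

v_3 = (-27, 9, 54)

v_0 = (-1, -2, 0).
v_1 = A·v_0 = (-6, -3, 0).
v_2 = A·v_1 = (-18, 0, 9).
v_3 = A·v_2 = (-27, 9, 54).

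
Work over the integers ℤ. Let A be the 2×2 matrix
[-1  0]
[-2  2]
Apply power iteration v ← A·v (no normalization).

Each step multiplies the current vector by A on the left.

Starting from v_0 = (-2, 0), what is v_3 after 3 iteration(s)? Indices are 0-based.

v_3 = (2, 12)

v_0 = (-2, 0).
v_1 = A·v_0 = (2, 4).
v_2 = A·v_1 = (-2, 4).
v_3 = A·v_2 = (2, 12).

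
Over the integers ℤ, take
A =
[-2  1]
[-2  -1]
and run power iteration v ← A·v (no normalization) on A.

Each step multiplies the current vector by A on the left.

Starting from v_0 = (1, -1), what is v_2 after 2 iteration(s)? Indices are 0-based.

v_2 = (5, 7)

v_0 = (1, -1).
v_1 = A·v_0 = (-3, -1).
v_2 = A·v_1 = (5, 7).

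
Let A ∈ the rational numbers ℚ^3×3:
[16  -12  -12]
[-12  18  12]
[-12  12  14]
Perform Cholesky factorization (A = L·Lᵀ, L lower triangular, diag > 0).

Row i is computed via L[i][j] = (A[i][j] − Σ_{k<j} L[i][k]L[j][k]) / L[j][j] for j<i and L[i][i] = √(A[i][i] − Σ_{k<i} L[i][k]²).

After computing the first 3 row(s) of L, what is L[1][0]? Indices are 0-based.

L[1][0] = -3

Step 1: L[0][0] = √(16) = 4.
  L[1][0] = (-12) / L[0][0] = -3.
Step 2: L[1][1] = √(9) = 3.
  L[2][0] = (-12) / L[0][0] = -3.
  L[2][1] = (3) / L[1][1] = 1.
Step 3: L[2][2] = √(4) = 2.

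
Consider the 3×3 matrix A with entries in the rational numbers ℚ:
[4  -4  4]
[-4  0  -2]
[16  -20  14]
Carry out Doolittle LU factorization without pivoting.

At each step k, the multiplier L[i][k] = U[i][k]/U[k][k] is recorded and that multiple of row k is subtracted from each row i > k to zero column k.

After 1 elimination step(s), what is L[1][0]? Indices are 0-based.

L[1][0] = -1

Step 1: pivot at (0,0) is 4.
  row1 ← row1 − (-1)·row0  ⇒  L[1][0]=-1, U row1=(0, -4, 2)
  row2 ← row2 − (4)·row0  ⇒  L[2][0]=4, U row2=(0, -4, -2)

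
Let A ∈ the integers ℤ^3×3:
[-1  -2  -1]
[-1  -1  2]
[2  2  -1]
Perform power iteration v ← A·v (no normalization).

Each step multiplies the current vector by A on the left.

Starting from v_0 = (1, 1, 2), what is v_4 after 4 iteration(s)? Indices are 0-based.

v_4 = (29, 67, -74)

v_0 = (1, 1, 2).
v_1 = A·v_0 = (-5, 2, 2).
v_2 = A·v_1 = (-1, 7, -8).
v_3 = A·v_2 = (-5, -22, 20).
v_4 = A·v_3 = (29, 67, -74).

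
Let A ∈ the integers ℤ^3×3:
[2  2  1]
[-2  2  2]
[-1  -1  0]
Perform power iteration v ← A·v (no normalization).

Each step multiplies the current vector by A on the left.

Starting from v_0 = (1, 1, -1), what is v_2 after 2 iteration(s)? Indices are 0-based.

v_2 = (0, -14, -1)

v_0 = (1, 1, -1).
v_1 = A·v_0 = (3, -2, -2).
v_2 = A·v_1 = (0, -14, -1).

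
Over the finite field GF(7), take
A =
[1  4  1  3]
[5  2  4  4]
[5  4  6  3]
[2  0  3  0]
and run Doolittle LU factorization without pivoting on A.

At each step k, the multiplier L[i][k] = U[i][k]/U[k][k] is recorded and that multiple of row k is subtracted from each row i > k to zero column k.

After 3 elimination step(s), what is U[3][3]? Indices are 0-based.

[col 0] pivot 1
  R1 -= 5*R0 → (0, 3, 6, 3)  (L[1][0] := 5)
  R2 -= 5*R0 → (0, 5, 1, 2)  (L[2][0] := 5)
  R3 -= 2*R0 → (0, 6, 1, 1)  (L[3][0] := 2)
[col 1] pivot 3
  R2 -= 4*R1 → (0, 0, 5, 4)  (L[2][1] := 4)
  R3 -= 2*R1 → (0, 0, 3, 2)  (L[3][1] := 2)
[col 2] pivot 5
  R3 -= 2*R2 → (0, 0, 0, 1)  (L[3][2] := 2)

U[3][3] = 1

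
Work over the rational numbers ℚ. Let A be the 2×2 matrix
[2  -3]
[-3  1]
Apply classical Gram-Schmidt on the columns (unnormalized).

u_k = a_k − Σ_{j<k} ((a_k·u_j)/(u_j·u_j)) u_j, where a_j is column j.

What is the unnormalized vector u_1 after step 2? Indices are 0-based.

Step 1: u_0 = a_0 = (2, -3).
Step 2: u_1 = a_1 − (-9/13)·u_0 = (-21/13, -14/13).

u_1 = (-21/13, -14/13)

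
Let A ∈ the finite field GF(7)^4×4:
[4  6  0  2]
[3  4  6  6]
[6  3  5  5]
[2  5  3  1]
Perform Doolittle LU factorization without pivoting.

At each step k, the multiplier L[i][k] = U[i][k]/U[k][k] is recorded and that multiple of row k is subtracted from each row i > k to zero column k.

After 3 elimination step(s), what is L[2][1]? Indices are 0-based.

L[2][1] = 5

[col 0] pivot 4
  R1 -= 6*R0 → (0, 3, 6, 1)  (L[1][0] := 6)
  R2 -= 5*R0 → (0, 1, 5, 2)  (L[2][0] := 5)
  R3 -= 4*R0 → (0, 2, 3, 0)  (L[3][0] := 4)
[col 1] pivot 3
  R2 -= 5*R1 → (0, 0, 3, 4)  (L[2][1] := 5)
  R3 -= 3*R1 → (0, 0, 6, 4)  (L[3][1] := 3)
[col 2] pivot 3
  R3 -= 2*R2 → (0, 0, 0, 3)  (L[3][2] := 2)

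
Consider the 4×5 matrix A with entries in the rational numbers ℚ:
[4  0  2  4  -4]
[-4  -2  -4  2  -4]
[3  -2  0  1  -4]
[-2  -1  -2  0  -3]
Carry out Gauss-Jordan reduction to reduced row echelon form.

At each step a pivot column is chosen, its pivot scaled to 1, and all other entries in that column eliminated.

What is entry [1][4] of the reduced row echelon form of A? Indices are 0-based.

M[1][4] = -23

[1] R0 /= 4  ⇒  (1, 0, 1/2, 1, -1)
     R1 -= -4·R0  ⇒  (0, -2, -2, 6, -8)
     R2 -= 3·R0  ⇒  (0, -2, -3/2, -2, -1)
     R3 -= -2·R0  ⇒  (0, -1, -1, 2, -5)
[2] R1 /= -2  ⇒  (0, 1, 1, -3, 4)
     R2 -= -2·R1  ⇒  (0, 0, 1/2, -8, 7)
     R3 -= -1·R1  ⇒  (0, 0, 0, -1, -1)
[3] R2 /= 1/2  ⇒  (0, 0, 1, -16, 14)
     R0 -= 1/2·R2  ⇒  (1, 0, 0, 9, -8)
     R1 -= 1·R2  ⇒  (0, 1, 0, 13, -10)
[4] R3 /= -1  ⇒  (0, 0, 0, 1, 1)
     R0 -= 9·R3  ⇒  (1, 0, 0, 0, -17)
     R1 -= 13·R3  ⇒  (0, 1, 0, 0, -23)
     R2 -= -16·R3  ⇒  (0, 0, 1, 0, 30)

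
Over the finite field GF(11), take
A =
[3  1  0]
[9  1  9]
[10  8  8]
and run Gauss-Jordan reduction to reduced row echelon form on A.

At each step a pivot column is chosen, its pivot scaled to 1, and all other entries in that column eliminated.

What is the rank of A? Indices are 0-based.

[1] R0 /= 3  ⇒  (1, 4, 0)
     R1 -= 9·R0  ⇒  (0, 9, 9)
     R2 -= 10·R0  ⇒  (0, 1, 8)
[2] R1 /= 9  ⇒  (0, 1, 1)
     R0 -= 4·R1  ⇒  (1, 0, 7)
     R2 -= 1·R1  ⇒  (0, 0, 7)
[3] R2 /= 7  ⇒  (0, 0, 1)
     R0 -= 7·R2  ⇒  (1, 0, 0)
     R1 -= 1·R2  ⇒  (0, 1, 0)

rank = 3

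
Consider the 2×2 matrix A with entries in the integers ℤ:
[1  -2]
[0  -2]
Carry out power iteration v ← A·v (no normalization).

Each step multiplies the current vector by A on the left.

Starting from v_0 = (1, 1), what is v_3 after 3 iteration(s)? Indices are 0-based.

v_3 = (-5, -8)

v_0 = (1, 1).
v_1 = A·v_0 = (-1, -2).
v_2 = A·v_1 = (3, 4).
v_3 = A·v_2 = (-5, -8).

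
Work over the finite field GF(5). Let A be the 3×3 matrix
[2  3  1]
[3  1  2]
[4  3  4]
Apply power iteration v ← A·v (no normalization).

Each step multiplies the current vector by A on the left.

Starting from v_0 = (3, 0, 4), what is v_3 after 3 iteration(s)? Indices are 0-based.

v_0 = (3, 0, 4).
v_1 = A·v_0 = (0, 2, 3).
v_2 = A·v_1 = (4, 3, 3).
v_3 = A·v_2 = (0, 1, 2).

v_3 = (0, 1, 2)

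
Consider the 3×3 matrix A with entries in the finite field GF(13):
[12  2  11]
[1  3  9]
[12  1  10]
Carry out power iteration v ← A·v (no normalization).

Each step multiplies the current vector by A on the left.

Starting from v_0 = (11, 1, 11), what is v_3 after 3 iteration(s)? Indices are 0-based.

v_0 = (11, 1, 11).
v_1 = A·v_0 = (8, 9, 9).
v_2 = A·v_1 = (5, 12, 0).
v_3 = A·v_2 = (6, 2, 7).

v_3 = (6, 2, 7)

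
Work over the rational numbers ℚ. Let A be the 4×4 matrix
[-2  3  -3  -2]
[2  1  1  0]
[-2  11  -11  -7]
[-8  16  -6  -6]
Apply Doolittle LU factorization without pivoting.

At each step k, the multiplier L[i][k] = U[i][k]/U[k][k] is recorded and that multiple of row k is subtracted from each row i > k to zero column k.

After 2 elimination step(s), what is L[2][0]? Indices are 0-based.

[col 0] pivot -2
  R1 -= -1*R0 → (0, 4, -2, -2)  (L[1][0] := -1)
  R2 -= 1*R0 → (0, 8, -8, -5)  (L[2][0] := 1)
  R3 -= 4*R0 → (0, 4, 6, 2)  (L[3][0] := 4)
[col 1] pivot 4
  R2 -= 2*R1 → (0, 0, -4, -1)  (L[2][1] := 2)
  R3 -= 1*R1 → (0, 0, 8, 4)  (L[3][1] := 1)

L[2][0] = 1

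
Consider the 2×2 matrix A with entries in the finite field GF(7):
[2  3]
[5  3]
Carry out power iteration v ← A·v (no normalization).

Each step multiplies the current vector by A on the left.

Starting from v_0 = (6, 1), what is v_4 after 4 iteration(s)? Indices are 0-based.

v_0 = (6, 1).
v_1 = A·v_0 = (1, 5).
v_2 = A·v_1 = (3, 6).
v_3 = A·v_2 = (3, 5).
v_4 = A·v_3 = (0, 2).

v_4 = (0, 2)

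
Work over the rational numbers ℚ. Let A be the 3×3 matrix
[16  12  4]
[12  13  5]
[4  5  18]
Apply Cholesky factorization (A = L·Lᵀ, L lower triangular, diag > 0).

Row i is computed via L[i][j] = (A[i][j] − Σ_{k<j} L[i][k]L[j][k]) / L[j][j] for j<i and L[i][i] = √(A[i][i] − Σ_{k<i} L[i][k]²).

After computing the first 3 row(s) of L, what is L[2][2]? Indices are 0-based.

L[2][2] = 4

Step 1: L[0][0] = √(16) = 4.
  L[1][0] = (12) / L[0][0] = 3.
Step 2: L[1][1] = √(4) = 2.
  L[2][0] = (4) / L[0][0] = 1.
  L[2][1] = (2) / L[1][1] = 1.
Step 3: L[2][2] = √(16) = 4.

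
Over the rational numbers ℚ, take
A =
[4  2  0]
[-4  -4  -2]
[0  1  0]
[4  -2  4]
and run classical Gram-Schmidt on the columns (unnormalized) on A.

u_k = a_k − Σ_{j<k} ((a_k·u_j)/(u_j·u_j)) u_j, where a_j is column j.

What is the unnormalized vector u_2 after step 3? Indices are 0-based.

u_2 = (-102/59, -64/59, 24/59, 38/59)

Step 1: u_0 = a_0 = (4, -4, 0, 4).
Step 2: u_1 = a_1 − (1/3)·u_0 = (2/3, -8/3, 1, -10/3).
Step 3: u_2 = a_2 − (1/2)·u_0 − (-24/59)·u_1 = (-102/59, -64/59, 24/59, 38/59).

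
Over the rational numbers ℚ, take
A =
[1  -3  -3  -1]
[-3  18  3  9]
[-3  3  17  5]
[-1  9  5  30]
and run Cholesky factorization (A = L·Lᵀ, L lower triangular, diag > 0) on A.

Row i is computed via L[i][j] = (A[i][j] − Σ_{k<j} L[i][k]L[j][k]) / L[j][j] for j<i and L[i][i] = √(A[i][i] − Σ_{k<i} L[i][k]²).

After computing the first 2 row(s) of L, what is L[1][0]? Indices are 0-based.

L[1][0] = -3

Step 1: L[0][0] = √(1) = 1.
  L[1][0] = (-3) / L[0][0] = -3.
Step 2: L[1][1] = √(9) = 3.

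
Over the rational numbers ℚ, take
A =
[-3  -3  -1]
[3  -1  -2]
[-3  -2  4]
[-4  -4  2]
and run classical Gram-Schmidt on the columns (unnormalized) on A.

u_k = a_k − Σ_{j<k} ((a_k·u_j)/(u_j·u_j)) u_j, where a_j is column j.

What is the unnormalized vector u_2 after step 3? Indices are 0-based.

Step 1: u_0 = a_0 = (-3, 3, -3, -4).
Step 2: u_1 = a_1 − (28/43)·u_0 = (-45/43, -127/43, -2/43, -60/43).
Step 3: u_2 = a_2 − (-23/43)·u_0 − (171/506)·u_1 = (-1139/506, 305/506, 610/253, 84/253).

u_2 = (-1139/506, 305/506, 610/253, 84/253)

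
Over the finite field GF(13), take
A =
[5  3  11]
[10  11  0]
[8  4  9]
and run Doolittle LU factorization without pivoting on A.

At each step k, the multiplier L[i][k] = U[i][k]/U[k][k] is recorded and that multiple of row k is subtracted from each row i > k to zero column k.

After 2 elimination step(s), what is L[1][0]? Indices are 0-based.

Step 1: pivot at (0,0) is 5.
  row1 ← row1 − (2)·row0  ⇒  L[1][0]=2, U row1=(0, 5, 4)
  row2 ← row2 − (12)·row0  ⇒  L[2][0]=12, U row2=(0, 7, 7)
Step 2: pivot at (1,1) is 5.
  row2 ← row2 − (4)·row1  ⇒  L[2][1]=4, U row2=(0, 0, 4)

L[1][0] = 2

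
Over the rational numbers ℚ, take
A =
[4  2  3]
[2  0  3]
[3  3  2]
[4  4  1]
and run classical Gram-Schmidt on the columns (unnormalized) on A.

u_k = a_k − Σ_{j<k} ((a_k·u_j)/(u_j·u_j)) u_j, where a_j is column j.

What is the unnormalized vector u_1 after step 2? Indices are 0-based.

Step 1: u_0 = a_0 = (4, 2, 3, 4).
Step 2: u_1 = a_1 − (11/15)·u_0 = (-14/15, -22/15, 4/5, 16/15).

u_1 = (-14/15, -22/15, 4/5, 16/15)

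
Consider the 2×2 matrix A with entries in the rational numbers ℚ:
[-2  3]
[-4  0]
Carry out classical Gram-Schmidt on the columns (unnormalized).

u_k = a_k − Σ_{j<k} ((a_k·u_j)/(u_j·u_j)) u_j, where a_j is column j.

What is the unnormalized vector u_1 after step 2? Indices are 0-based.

u_1 = (12/5, -6/5)

Step 1: u_0 = a_0 = (-2, -4).
Step 2: u_1 = a_1 − (-3/10)·u_0 = (12/5, -6/5).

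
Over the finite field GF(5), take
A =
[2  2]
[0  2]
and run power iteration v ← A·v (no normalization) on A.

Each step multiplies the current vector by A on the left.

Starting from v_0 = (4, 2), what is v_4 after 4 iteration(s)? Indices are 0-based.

v_0 = (4, 2).
v_1 = A·v_0 = (2, 4).
v_2 = A·v_1 = (2, 3).
v_3 = A·v_2 = (0, 1).
v_4 = A·v_3 = (2, 2).

v_4 = (2, 2)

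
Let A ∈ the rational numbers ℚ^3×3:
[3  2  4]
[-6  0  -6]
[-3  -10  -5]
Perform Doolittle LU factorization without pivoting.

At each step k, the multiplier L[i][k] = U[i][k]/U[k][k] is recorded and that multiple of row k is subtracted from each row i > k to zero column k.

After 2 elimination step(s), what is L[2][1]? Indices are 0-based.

Step 1: pivot at (0,0) is 3.
  row1 ← row1 − (-2)·row0  ⇒  L[1][0]=-2, U row1=(0, 4, 2)
  row2 ← row2 − (-1)·row0  ⇒  L[2][0]=-1, U row2=(0, -8, -1)
Step 2: pivot at (1,1) is 4.
  row2 ← row2 − (-2)·row1  ⇒  L[2][1]=-2, U row2=(0, 0, 3)

L[2][1] = -2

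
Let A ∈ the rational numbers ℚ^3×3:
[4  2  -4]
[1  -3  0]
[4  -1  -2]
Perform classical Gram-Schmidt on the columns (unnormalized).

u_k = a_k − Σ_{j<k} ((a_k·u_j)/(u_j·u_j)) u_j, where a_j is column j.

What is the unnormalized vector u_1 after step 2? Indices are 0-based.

u_1 = (62/33, -100/33, -37/33)

Step 1: u_0 = a_0 = (4, 1, 4).
Step 2: u_1 = a_1 − (1/33)·u_0 = (62/33, -100/33, -37/33).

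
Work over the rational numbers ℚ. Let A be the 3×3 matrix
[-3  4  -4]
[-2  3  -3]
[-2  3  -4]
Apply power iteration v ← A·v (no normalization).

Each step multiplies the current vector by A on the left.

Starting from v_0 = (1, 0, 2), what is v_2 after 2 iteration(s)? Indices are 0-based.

v_0 = (1, 0, 2).
v_1 = A·v_0 = (-11, -8, -10).
v_2 = A·v_1 = (41, 28, 38).

v_2 = (41, 28, 38)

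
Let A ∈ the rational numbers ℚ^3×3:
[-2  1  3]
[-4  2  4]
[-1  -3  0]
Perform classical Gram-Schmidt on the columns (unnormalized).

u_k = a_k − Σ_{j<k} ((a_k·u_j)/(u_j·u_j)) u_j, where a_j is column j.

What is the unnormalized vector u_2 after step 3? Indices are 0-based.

Step 1: u_0 = a_0 = (-2, -4, -1).
Step 2: u_1 = a_1 − (-1/3)·u_0 = (1/3, 2/3, -10/3).
Step 3: u_2 = a_2 − (-22/21)·u_0 − (11/35)·u_1 = (4/5, -2/5, 0).

u_2 = (4/5, -2/5, 0)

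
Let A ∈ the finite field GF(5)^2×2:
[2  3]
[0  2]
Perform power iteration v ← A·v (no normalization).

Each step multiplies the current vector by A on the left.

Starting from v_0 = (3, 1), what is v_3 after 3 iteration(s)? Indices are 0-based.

v_0 = (3, 1).
v_1 = A·v_0 = (4, 2).
v_2 = A·v_1 = (4, 4).
v_3 = A·v_2 = (0, 3).

v_3 = (0, 3)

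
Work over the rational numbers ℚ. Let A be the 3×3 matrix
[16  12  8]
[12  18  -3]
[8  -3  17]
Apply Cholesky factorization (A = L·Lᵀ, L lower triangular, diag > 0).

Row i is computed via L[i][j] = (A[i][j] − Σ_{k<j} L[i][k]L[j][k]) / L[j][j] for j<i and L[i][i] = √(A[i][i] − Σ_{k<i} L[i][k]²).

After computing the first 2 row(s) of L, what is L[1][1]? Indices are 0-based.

Step 1: L[0][0] = √(16) = 4.
  L[1][0] = (12) / L[0][0] = 3.
Step 2: L[1][1] = √(9) = 3.

L[1][1] = 3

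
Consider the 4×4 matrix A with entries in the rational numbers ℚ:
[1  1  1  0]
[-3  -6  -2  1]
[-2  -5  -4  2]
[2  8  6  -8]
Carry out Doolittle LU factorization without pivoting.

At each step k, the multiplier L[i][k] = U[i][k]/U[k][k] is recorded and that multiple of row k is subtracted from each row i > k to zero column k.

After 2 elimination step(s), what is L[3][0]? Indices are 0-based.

Step 1: pivot at (0,0) is 1.
  row1 ← row1 − (-3)·row0  ⇒  L[1][0]=-3, U row1=(0, -3, 1, 1)
  row2 ← row2 − (-2)·row0  ⇒  L[2][0]=-2, U row2=(0, -3, -2, 2)
  row3 ← row3 − (2)·row0  ⇒  L[3][0]=2, U row3=(0, 6, 4, -8)
Step 2: pivot at (1,1) is -3.
  row2 ← row2 − (1)·row1  ⇒  L[2][1]=1, U row2=(0, 0, -3, 1)
  row3 ← row3 − (-2)·row1  ⇒  L[3][1]=-2, U row3=(0, 0, 6, -6)

L[3][0] = 2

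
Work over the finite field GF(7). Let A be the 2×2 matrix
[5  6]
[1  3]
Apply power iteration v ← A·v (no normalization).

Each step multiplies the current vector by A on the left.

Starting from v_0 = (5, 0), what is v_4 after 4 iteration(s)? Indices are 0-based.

v_0 = (5, 0).
v_1 = A·v_0 = (4, 5).
v_2 = A·v_1 = (1, 5).
v_3 = A·v_2 = (0, 2).
v_4 = A·v_3 = (5, 6).

v_4 = (5, 6)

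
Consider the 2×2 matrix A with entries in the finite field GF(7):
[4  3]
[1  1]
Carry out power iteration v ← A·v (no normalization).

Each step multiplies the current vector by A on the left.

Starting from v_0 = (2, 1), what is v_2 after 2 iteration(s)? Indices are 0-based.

v_2 = (4, 0)

v_0 = (2, 1).
v_1 = A·v_0 = (4, 3).
v_2 = A·v_1 = (4, 0).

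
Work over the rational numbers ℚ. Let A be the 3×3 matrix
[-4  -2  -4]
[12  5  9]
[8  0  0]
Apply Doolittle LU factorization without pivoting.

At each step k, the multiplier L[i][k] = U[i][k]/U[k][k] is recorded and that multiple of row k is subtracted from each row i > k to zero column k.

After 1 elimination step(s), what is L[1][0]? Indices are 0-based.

Step 1: pivot at (0,0) is -4.
  row1 ← row1 − (-3)·row0  ⇒  L[1][0]=-3, U row1=(0, -1, -3)
  row2 ← row2 − (-2)·row0  ⇒  L[2][0]=-2, U row2=(0, -4, -8)

L[1][0] = -3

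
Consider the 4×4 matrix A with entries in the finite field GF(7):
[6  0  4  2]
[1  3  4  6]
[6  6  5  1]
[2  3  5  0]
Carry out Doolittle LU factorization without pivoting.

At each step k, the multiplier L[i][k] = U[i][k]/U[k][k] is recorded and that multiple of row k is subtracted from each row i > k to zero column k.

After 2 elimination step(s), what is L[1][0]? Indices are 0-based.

Step 1: pivot at (0,0) is 6.
  row1 ← row1 − (6)·row0  ⇒  L[1][0]=6, U row1=(0, 3, 1, 1)
  row2 ← row2 − (1)·row0  ⇒  L[2][0]=1, U row2=(0, 6, 1, 6)
  row3 ← row3 − (5)·row0  ⇒  L[3][0]=5, U row3=(0, 3, 6, 4)
Step 2: pivot at (1,1) is 3.
  row2 ← row2 − (2)·row1  ⇒  L[2][1]=2, U row2=(0, 0, 6, 4)
  row3 ← row3 − (1)·row1  ⇒  L[3][1]=1, U row3=(0, 0, 5, 3)

L[1][0] = 6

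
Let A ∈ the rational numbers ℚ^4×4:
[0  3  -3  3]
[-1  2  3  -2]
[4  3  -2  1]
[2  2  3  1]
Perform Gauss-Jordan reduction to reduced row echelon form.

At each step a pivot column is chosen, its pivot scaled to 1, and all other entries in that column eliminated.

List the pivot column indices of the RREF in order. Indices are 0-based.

step 1: exchange rows 0,1
step 1: normalize row 0 (÷-1) = (1, -2, -3, 2)
  row 2: subtract 4×row0 = (0, 11, 10, -7)
  row 3: subtract 2×row0 = (0, 6, 9, -3)
step 2: normalize row 1 (÷3) = (0, 1, -1, 1)
  row 0: subtract -2×row1 = (1, 0, -5, 4)
  row 2: subtract 11×row1 = (0, 0, 21, -18)
  row 3: subtract 6×row1 = (0, 0, 15, -9)
step 3: normalize row 2 (÷21) = (0, 0, 1, -6/7)
  row 0: subtract -5×row2 = (1, 0, 0, -2/7)
  row 1: subtract -1×row2 = (0, 1, 0, 1/7)
  row 3: subtract 15×row2 = (0, 0, 0, 27/7)
step 4: normalize row 3 (÷27/7) = (0, 0, 0, 1)
  row 0: subtract -2/7×row3 = (1, 0, 0, 0)
  row 1: subtract 1/7×row3 = (0, 1, 0, 0)
  row 2: subtract -6/7×row3 = (0, 0, 1, 0)

pivot columns: 0, 1, 2, 3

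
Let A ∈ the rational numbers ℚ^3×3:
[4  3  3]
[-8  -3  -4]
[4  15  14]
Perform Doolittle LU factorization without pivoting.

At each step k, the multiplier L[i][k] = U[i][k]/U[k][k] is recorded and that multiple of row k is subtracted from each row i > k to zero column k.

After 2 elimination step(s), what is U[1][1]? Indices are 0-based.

U[1][1] = 3

[col 0] pivot 4
  R1 -= -2*R0 → (0, 3, 2)  (L[1][0] := -2)
  R2 -= 1*R0 → (0, 12, 11)  (L[2][0] := 1)
[col 1] pivot 3
  R2 -= 4*R1 → (0, 0, 3)  (L[2][1] := 4)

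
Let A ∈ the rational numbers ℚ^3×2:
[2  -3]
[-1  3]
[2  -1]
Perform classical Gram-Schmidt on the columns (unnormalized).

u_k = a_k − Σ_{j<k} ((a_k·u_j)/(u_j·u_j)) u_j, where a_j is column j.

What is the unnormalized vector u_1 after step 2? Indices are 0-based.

u_1 = (-5/9, 16/9, 13/9)

Step 1: u_0 = a_0 = (2, -1, 2).
Step 2: u_1 = a_1 − (-11/9)·u_0 = (-5/9, 16/9, 13/9).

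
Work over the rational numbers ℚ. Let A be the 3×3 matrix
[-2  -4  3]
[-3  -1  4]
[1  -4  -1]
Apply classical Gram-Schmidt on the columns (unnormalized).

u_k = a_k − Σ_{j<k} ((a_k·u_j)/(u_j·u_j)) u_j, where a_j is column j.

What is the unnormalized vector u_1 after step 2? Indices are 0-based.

Step 1: u_0 = a_0 = (-2, -3, 1).
Step 2: u_1 = a_1 − (1/2)·u_0 = (-3, 1/2, -9/2).

u_1 = (-3, 1/2, -9/2)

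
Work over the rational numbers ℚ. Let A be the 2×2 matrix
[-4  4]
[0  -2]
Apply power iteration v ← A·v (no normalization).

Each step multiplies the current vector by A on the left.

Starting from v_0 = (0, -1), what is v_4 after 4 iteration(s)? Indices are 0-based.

v_4 = (480, -16)

v_0 = (0, -1).
v_1 = A·v_0 = (-4, 2).
v_2 = A·v_1 = (24, -4).
v_3 = A·v_2 = (-112, 8).
v_4 = A·v_3 = (480, -16).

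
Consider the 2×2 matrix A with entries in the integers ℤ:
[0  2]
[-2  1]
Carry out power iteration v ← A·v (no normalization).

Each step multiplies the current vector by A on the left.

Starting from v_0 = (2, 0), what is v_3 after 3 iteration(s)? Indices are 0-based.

v_3 = (-8, 12)

v_0 = (2, 0).
v_1 = A·v_0 = (0, -4).
v_2 = A·v_1 = (-8, -4).
v_3 = A·v_2 = (-8, 12).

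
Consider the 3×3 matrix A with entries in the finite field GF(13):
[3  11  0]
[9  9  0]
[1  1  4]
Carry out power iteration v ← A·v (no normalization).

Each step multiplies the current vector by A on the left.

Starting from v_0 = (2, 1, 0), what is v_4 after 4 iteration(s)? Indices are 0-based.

v_4 = (0, 2, 4)

v_0 = (2, 1, 0).
v_1 = A·v_0 = (4, 1, 3).
v_2 = A·v_1 = (10, 6, 4).
v_3 = A·v_2 = (5, 1, 6).
v_4 = A·v_3 = (0, 2, 4).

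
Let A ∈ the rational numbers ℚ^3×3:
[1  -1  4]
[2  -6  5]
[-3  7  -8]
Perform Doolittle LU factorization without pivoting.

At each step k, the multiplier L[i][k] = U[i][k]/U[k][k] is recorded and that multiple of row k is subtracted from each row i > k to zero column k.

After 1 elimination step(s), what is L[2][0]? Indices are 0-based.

L[2][0] = -3

[col 0] pivot 1
  R1 -= 2*R0 → (0, -4, -3)  (L[1][0] := 2)
  R2 -= -3*R0 → (0, 4, 4)  (L[2][0] := -3)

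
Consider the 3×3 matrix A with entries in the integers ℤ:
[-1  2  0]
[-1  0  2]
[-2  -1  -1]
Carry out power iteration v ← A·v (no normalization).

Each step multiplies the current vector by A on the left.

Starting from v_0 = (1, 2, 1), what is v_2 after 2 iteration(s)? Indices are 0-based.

v_2 = (-1, -13, -2)

v_0 = (1, 2, 1).
v_1 = A·v_0 = (3, 1, -5).
v_2 = A·v_1 = (-1, -13, -2).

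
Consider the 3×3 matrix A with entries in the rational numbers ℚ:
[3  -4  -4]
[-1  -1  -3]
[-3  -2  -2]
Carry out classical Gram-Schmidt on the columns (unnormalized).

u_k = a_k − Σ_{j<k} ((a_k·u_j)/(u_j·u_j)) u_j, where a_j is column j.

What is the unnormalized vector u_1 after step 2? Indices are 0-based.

Step 1: u_0 = a_0 = (3, -1, -3).
Step 2: u_1 = a_1 − (-5/19)·u_0 = (-61/19, -24/19, -53/19).

u_1 = (-61/19, -24/19, -53/19)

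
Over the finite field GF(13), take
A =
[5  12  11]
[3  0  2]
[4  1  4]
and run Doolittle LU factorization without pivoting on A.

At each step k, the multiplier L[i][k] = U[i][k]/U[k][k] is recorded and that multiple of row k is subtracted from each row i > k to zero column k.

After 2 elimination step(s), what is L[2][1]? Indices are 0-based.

k=0: U[0][0]=5
  eliminate (1,0): mult=11, new row 1: (0, 11, 11); set L[1][0]=11
  eliminate (2,0): mult=6, new row 2: (0, 7, 3); set L[2][0]=6
k=1: U[1][1]=11
  eliminate (2,1): mult=3, new row 2: (0, 0, 9); set L[2][1]=3

L[2][1] = 3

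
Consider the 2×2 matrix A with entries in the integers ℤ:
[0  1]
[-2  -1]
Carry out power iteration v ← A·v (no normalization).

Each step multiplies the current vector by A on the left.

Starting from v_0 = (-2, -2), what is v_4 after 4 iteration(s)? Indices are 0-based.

v_0 = (-2, -2).
v_1 = A·v_0 = (-2, 6).
v_2 = A·v_1 = (6, -2).
v_3 = A·v_2 = (-2, -10).
v_4 = A·v_3 = (-10, 14).

v_4 = (-10, 14)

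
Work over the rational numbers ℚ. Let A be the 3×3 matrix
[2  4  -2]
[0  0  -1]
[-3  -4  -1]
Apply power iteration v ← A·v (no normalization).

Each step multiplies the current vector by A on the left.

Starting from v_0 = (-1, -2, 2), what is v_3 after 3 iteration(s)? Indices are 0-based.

v_3 = (-226, -41, 157)

v_0 = (-1, -2, 2).
v_1 = A·v_0 = (-14, -2, 9).
v_2 = A·v_1 = (-54, -9, 41).
v_3 = A·v_2 = (-226, -41, 157).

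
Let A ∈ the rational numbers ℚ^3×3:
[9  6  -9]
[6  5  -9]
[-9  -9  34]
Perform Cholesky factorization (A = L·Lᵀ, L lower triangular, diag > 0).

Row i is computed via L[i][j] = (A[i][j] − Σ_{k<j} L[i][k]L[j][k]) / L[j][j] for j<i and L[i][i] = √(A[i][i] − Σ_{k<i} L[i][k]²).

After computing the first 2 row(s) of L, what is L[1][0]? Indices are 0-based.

L[1][0] = 2

Step 1: L[0][0] = √(9) = 3.
  L[1][0] = (6) / L[0][0] = 2.
Step 2: L[1][1] = √(1) = 1.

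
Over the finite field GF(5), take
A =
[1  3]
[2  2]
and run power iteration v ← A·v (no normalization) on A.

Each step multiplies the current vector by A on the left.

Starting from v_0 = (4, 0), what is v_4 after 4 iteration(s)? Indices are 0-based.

v_0 = (4, 0).
v_1 = A·v_0 = (4, 3).
v_2 = A·v_1 = (3, 4).
v_3 = A·v_2 = (0, 4).
v_4 = A·v_3 = (2, 3).

v_4 = (2, 3)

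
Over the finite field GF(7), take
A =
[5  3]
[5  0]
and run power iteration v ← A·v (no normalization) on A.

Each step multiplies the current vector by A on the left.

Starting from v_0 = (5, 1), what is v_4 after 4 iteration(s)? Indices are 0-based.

v_4 = (4, 6)

v_0 = (5, 1).
v_1 = A·v_0 = (0, 4).
v_2 = A·v_1 = (5, 0).
v_3 = A·v_2 = (4, 4).
v_4 = A·v_3 = (4, 6).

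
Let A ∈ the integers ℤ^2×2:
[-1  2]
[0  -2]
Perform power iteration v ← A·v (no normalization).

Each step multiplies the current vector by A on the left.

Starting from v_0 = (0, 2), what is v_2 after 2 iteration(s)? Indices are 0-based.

v_2 = (-12, 8)

v_0 = (0, 2).
v_1 = A·v_0 = (4, -4).
v_2 = A·v_1 = (-12, 8).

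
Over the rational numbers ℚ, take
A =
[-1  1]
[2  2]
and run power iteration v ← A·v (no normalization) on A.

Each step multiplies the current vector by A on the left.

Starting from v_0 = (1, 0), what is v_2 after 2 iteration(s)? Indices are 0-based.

v_0 = (1, 0).
v_1 = A·v_0 = (-1, 2).
v_2 = A·v_1 = (3, 2).

v_2 = (3, 2)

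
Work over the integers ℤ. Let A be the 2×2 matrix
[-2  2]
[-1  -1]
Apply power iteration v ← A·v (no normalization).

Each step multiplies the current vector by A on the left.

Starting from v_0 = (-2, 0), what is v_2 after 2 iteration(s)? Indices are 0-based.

v_2 = (-4, -6)

v_0 = (-2, 0).
v_1 = A·v_0 = (4, 2).
v_2 = A·v_1 = (-4, -6).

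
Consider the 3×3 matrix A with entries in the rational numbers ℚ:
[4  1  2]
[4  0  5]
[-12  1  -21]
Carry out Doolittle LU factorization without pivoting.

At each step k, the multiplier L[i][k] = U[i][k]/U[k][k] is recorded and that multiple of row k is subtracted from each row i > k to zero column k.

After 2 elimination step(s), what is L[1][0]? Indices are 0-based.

L[1][0] = 1

k=0: U[0][0]=4
  eliminate (1,0): mult=1, new row 1: (0, -1, 3); set L[1][0]=1
  eliminate (2,0): mult=-3, new row 2: (0, 4, -15); set L[2][0]=-3
k=1: U[1][1]=-1
  eliminate (2,1): mult=-4, new row 2: (0, 0, -3); set L[2][1]=-4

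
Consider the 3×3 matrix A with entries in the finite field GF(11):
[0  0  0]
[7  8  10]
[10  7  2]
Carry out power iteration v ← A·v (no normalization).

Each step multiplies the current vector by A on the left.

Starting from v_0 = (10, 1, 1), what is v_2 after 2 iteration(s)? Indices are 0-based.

v_2 = (0, 1, 9)

v_0 = (10, 1, 1).
v_1 = A·v_0 = (0, 0, 10).
v_2 = A·v_1 = (0, 1, 9).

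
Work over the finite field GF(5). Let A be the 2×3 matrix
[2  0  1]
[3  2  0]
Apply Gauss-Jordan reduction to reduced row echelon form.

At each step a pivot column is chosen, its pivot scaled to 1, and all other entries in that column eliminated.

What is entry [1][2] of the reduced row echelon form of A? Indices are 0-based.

M[1][2] = 3

pivot(0,0)=2: scale R0 → (1, 0, 3)
  clear (1,0): R1 −= (3)R0 → (0, 2, 1)
pivot(1,1)=2: scale R1 → (0, 1, 3)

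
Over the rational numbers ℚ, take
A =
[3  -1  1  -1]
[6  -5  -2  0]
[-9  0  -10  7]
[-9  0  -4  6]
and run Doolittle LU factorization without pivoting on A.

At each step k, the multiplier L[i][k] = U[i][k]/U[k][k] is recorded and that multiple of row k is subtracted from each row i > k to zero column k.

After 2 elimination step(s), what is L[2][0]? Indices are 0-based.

L[2][0] = -3

[col 0] pivot 3
  R1 -= 2*R0 → (0, -3, -4, 2)  (L[1][0] := 2)
  R2 -= -3*R0 → (0, -3, -7, 4)  (L[2][0] := -3)
  R3 -= -3*R0 → (0, -3, -1, 3)  (L[3][0] := -3)
[col 1] pivot -3
  R2 -= 1*R1 → (0, 0, -3, 2)  (L[2][1] := 1)
  R3 -= 1*R1 → (0, 0, 3, 1)  (L[3][1] := 1)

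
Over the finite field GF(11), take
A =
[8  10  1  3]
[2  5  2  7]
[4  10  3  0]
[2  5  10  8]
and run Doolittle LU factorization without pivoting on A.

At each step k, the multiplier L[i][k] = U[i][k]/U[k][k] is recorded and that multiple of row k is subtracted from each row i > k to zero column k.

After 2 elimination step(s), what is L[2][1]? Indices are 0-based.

[col 0] pivot 8
  R1 -= 3*R0 → (0, 8, 10, 9)  (L[1][0] := 3)
  R2 -= 6*R0 → (0, 5, 8, 4)  (L[2][0] := 6)
  R3 -= 3*R0 → (0, 8, 7, 10)  (L[3][0] := 3)
[col 1] pivot 8
  R2 -= 2*R1 → (0, 0, 10, 8)  (L[2][1] := 2)
  R3 -= 1*R1 → (0, 0, 8, 1)  (L[3][1] := 1)

L[2][1] = 2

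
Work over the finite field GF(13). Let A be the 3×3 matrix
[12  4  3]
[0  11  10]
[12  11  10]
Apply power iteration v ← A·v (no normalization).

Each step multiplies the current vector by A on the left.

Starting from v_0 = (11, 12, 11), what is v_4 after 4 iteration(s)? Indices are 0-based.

v_4 = (1, 12, 3)

v_0 = (11, 12, 11).
v_1 = A·v_0 = (5, 8, 10).
v_2 = A·v_1 = (5, 6, 1).
v_3 = A·v_2 = (9, 11, 6).
v_4 = A·v_3 = (1, 12, 3).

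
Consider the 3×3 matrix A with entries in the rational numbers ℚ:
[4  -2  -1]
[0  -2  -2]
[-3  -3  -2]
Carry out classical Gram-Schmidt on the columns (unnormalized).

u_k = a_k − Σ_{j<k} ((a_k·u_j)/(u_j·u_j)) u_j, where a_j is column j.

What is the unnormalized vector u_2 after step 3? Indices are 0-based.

u_2 = (21/106, -63/106, 14/53)

Step 1: u_0 = a_0 = (4, 0, -3).
Step 2: u_1 = a_1 − (1/25)·u_0 = (-54/25, -2, -72/25).
Step 3: u_2 = a_2 − (2/25)·u_0 − (149/212)·u_1 = (21/106, -63/106, 14/53).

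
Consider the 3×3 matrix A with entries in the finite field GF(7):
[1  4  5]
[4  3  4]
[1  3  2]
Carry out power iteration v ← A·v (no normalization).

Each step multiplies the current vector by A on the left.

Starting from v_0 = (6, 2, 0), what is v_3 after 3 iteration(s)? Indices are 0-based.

v_0 = (6, 2, 0).
v_1 = A·v_0 = (0, 2, 5).
v_2 = A·v_1 = (5, 5, 2).
v_3 = A·v_2 = (0, 1, 3).

v_3 = (0, 1, 3)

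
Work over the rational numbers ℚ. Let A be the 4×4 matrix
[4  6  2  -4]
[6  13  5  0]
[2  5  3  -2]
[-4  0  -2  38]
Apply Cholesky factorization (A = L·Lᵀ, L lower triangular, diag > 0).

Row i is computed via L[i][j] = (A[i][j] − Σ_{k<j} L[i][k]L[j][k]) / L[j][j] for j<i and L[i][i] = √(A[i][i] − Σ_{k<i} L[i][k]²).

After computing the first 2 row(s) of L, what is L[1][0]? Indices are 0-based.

L[1][0] = 3

Step 1: L[0][0] = √(4) = 2.
  L[1][0] = (6) / L[0][0] = 3.
Step 2: L[1][1] = √(4) = 2.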